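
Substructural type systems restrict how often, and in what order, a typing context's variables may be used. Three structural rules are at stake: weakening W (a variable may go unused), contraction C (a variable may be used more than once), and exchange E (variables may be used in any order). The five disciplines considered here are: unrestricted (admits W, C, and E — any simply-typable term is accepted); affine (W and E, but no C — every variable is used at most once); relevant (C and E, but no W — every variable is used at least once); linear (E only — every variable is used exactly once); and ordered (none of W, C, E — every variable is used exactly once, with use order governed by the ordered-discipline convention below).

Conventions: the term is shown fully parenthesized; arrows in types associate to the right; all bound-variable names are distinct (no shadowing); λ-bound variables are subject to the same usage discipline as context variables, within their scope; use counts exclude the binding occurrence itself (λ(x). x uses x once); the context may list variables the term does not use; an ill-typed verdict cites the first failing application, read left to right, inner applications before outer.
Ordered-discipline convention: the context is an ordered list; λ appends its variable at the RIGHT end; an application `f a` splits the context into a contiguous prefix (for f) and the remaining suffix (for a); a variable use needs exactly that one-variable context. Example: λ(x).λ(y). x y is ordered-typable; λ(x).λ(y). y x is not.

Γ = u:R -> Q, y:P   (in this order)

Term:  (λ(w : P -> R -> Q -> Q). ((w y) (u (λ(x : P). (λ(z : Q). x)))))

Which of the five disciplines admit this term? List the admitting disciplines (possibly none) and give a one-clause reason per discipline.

accepted by: none
usage: u: 1×, y: 1×, w [bound]: 1×, x [bound]: 1×, z [bound]: 0×
left-to-right use order: w, y, u, x
typing: ill-typed: a function awaiting R gets P -> Q -> P
ordered: ✗, not simply typable
linear: ✗, fails simple typing
affine: ✗, a type mismatch blocks all five
relevant: ✗, the type mismatch rejects it
unrestricted: ✗, not simply typable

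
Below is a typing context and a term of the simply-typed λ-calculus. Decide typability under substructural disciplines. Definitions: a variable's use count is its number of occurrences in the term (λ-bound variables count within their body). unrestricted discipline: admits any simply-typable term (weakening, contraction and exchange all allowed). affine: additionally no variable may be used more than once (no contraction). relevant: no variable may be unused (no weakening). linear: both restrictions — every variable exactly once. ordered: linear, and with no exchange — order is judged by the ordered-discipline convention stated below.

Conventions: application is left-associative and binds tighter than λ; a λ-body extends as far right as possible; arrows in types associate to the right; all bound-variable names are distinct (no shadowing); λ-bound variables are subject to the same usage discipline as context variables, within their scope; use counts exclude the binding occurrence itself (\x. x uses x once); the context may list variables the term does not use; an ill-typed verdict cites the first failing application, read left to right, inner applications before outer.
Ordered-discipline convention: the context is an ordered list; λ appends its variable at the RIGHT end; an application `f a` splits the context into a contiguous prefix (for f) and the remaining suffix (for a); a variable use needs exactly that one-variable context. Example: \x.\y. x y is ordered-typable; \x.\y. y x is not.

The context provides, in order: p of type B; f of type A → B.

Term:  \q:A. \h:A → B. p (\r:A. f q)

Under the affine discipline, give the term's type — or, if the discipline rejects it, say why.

not well-typed under affine — not simply typable
usage: p: 1×, f: 1×, q (bound): 1×, h (bound): 0×, r (bound): 0×
uses in reading order: p, f, q
typing: ill-typed: applying a non-function (B)
across the five disciplines: ordered ✗ | linear ✗ | affine ✗ | relevant ✗ | unrestricted ✗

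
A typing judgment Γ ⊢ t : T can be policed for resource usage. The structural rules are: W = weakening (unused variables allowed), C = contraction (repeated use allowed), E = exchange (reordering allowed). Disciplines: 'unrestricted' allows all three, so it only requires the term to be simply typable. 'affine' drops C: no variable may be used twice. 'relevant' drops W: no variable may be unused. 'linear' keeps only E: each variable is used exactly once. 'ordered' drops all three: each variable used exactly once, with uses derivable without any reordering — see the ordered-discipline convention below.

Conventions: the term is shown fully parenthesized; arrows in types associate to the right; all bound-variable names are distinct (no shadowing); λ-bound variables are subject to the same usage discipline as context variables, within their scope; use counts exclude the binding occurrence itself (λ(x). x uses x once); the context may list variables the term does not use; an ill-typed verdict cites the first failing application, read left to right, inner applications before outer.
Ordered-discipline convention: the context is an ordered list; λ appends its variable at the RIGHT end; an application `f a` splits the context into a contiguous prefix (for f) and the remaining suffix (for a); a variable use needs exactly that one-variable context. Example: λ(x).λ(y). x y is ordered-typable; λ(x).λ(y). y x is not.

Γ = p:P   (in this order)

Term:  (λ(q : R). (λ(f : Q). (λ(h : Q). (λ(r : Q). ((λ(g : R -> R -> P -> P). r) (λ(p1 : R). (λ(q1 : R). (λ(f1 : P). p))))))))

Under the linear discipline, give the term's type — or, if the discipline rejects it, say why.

not well-typed under linear — needs weakening: q, f, h, g, p1, q1, f1 unused
counts: p: 1, q (λ-bound): 0, f (λ-bound): 0, h (λ-bound): 0, r (λ-bound): 1, g (λ-bound): 0, p1 (λ-bound): 0, q1 (λ-bound): 0, f1 (λ-bound): 0
uses in reading order: r, p
typing: well-typed — term : R -> Q -> Q -> Q -> Q
across the five disciplines: ordered ✗ · linear ✗ · affine ✓ · relevant ✗ · unrestricted ✓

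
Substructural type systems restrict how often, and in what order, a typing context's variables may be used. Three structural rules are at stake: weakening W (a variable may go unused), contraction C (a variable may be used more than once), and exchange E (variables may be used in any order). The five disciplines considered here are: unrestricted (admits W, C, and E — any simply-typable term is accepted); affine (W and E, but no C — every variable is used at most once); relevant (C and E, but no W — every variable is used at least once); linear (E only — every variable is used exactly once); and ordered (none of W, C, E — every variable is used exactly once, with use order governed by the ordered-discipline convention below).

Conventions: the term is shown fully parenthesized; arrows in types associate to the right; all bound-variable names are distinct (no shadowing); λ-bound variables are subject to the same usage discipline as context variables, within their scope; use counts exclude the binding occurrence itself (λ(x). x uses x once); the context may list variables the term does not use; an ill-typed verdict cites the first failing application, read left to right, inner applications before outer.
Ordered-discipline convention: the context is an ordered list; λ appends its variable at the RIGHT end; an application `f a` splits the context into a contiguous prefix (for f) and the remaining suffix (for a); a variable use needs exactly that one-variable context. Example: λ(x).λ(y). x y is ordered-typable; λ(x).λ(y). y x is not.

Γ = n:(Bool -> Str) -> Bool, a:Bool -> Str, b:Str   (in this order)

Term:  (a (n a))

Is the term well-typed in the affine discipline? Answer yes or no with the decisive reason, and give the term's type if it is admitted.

no — a ×2 used more than once (contraction)
use counts: n: 1×; a: 2×; b: 0×
order of uses: a, n, a
typing: ✓ — Str
all disciplines: ordered ✗, linear ✗, affine ✗, relevant ✗, unrestricted ✓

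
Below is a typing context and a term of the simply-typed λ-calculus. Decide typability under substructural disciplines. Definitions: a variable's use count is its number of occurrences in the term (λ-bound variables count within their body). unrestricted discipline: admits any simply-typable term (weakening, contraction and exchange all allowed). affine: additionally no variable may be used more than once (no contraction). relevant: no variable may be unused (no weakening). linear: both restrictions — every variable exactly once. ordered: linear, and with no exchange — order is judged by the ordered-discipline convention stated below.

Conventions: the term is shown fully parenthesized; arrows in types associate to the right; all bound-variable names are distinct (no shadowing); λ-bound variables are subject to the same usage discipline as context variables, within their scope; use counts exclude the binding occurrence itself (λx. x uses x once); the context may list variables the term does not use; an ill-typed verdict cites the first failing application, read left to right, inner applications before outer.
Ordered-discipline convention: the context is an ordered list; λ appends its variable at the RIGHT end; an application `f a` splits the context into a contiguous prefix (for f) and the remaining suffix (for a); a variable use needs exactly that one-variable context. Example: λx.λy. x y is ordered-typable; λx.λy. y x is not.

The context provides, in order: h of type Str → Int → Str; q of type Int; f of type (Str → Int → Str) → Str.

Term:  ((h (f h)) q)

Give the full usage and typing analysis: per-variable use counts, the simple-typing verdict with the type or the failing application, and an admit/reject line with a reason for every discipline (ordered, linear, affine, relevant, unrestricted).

usage: h=2, q=1, f=1
left-to-right use order: h, f, h, q
typing: the term checks, with type Str
ordered: ✗, needs contraction — h ×2
linear: ✗, needs contraction — h ×2
affine: ✗, needs contraction — h ×2
relevant: ✓, none of h, q, f goes unused
unrestricted: ✓, type-checks (Str) and nothing is barred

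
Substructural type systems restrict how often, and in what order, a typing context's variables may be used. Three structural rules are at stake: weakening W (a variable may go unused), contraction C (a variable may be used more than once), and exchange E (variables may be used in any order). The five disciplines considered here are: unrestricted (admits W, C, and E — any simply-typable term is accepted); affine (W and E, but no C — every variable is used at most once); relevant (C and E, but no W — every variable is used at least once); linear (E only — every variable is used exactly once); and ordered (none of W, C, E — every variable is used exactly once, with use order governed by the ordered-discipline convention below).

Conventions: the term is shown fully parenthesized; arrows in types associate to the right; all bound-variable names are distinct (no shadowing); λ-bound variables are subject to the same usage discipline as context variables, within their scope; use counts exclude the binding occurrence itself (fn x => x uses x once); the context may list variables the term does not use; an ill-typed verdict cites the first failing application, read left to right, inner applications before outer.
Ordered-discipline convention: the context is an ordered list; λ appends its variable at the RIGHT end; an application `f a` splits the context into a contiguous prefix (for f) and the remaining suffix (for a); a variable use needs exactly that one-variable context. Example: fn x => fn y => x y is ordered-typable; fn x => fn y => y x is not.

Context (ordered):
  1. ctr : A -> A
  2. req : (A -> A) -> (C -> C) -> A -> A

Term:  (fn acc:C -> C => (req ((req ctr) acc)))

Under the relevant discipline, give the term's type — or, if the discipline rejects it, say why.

term : (C -> C) -> (C -> C) -> A -> A
variable uses: ctr: 1; req: 2; acc (bound): 1
order of uses: req, req, ctr, acc
typing: well-typed — term : (C -> C) -> (C -> C) -> A -> A
all disciplines: ordered ✗; linear ✗; affine ✗; relevant ✓; unrestricted ✓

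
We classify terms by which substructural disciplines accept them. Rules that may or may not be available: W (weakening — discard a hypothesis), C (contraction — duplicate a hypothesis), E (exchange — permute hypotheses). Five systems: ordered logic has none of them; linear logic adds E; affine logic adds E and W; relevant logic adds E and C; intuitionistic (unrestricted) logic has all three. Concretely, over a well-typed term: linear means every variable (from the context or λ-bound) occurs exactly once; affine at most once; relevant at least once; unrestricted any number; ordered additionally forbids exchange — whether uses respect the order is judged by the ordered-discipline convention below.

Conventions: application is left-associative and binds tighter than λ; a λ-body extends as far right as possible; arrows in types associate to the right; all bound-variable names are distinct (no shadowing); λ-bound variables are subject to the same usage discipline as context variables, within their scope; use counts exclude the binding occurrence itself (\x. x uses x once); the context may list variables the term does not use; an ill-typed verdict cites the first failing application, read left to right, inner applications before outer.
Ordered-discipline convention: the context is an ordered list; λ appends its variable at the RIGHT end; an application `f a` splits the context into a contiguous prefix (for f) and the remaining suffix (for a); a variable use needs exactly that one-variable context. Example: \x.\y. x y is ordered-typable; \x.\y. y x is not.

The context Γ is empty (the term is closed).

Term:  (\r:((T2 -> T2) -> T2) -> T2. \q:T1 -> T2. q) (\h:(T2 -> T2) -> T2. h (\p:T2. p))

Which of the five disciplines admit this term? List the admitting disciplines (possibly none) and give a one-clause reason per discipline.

admitting disciplines: affine, unrestricted
counts: r (λ-bound): 0×; q (λ-bound): 1×; h (λ-bound): 1×; p (λ-bound): 1×
order of uses: q, h, p
typing: ✓ — (T1 -> T2) -> T1 -> T2
ordered: ✗, needs weakening: r unused
linear: ✗, needs weakening: r unused
affine: ✓, r, q, h, p: no repeats, contraction unneeded
relevant: ✗, needs weakening: r unused
unrestricted: ✓, simply typable at (T1 -> T2) -> T1 -> T2; W, C, E all held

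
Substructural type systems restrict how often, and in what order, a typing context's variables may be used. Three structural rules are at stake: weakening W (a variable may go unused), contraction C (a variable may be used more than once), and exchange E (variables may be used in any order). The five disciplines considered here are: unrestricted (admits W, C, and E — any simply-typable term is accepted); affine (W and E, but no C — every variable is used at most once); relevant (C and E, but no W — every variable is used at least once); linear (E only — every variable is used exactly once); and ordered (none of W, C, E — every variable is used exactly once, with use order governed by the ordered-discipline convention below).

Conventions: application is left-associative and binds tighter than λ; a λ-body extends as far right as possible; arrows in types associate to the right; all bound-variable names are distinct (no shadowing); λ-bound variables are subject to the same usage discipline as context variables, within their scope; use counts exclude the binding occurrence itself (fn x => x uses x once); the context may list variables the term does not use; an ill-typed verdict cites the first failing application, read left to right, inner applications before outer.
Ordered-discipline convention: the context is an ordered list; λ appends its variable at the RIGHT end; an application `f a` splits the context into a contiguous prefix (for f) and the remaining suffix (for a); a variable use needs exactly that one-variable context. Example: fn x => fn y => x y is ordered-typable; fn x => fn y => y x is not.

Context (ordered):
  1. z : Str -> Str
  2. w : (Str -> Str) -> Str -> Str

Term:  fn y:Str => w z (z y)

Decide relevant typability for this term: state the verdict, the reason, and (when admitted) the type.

yes — at least one use each (z, w, y); term : Str -> Str
use counts: z ×2; w ×1; y (λ-bound) ×1
left-to-right use order: w, z, z, y
typing: the term checks, with type Str -> Str
all disciplines: ordered ✗, linear ✗, affine ✗, relevant ✓, unrestricted ✓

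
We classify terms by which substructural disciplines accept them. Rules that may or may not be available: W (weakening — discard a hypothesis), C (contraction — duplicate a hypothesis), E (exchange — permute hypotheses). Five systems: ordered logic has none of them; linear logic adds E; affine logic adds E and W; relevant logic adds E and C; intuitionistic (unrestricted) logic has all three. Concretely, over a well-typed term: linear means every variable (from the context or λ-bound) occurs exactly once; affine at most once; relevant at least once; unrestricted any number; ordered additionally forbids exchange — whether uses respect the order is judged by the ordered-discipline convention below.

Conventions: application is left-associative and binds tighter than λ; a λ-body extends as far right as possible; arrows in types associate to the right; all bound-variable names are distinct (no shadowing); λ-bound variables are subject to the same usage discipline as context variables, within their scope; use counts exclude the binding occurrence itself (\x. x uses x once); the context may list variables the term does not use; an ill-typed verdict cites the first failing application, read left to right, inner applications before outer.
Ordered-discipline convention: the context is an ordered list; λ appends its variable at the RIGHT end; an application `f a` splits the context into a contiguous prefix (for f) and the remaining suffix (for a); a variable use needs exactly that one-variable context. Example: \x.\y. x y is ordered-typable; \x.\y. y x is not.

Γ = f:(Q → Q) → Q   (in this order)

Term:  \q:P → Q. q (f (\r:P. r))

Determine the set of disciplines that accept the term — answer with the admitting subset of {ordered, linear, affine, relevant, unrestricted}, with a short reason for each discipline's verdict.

accepted by: none
variable uses: f: 1, q (λ-bound): 1, r (λ-bound): 1
uses in reading order: q, f, r
typing: ill-typed: argument of type P → P where Q → Q is required
ordered: ✗ — a type mismatch blocks all five
linear: ✗ — the type mismatch rejects it
affine: ✗ — not simply typable
relevant: ✗ — fails simple typing
unrestricted: ✗ — a type mismatch blocks all five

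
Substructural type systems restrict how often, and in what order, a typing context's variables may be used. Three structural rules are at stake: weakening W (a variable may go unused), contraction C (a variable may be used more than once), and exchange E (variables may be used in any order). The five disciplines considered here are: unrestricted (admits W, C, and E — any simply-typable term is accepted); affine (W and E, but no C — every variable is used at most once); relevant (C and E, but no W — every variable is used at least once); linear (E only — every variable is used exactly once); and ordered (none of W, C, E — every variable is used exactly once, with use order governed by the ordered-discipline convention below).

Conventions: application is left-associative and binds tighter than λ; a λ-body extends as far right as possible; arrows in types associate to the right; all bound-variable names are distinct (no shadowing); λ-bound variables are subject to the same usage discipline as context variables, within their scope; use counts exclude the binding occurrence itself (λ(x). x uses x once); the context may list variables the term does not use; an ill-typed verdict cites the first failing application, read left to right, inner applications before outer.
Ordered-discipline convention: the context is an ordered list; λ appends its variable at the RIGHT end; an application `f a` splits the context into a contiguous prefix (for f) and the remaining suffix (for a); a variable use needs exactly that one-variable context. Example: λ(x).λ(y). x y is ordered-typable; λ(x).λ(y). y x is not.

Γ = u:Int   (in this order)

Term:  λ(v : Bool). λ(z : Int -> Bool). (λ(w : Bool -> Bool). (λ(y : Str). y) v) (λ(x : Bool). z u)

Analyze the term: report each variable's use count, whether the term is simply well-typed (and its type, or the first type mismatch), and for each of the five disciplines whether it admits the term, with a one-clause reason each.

counts: u: 1; v (λ-bound): 1; z (λ-bound): 1; w (λ-bound): 0; y (λ-bound): 1; x (λ-bound): 0
order of uses: y, v, z, u
typing: ill-typed: argument of type Bool where Str is required
ordered ✗ (not simply typable)
linear ✗ (fails simple typing)
affine ✗ (a type mismatch blocks all five)
relevant ✗ (the type mismatch rejects it)
unrestricted ✗ (not simply typable)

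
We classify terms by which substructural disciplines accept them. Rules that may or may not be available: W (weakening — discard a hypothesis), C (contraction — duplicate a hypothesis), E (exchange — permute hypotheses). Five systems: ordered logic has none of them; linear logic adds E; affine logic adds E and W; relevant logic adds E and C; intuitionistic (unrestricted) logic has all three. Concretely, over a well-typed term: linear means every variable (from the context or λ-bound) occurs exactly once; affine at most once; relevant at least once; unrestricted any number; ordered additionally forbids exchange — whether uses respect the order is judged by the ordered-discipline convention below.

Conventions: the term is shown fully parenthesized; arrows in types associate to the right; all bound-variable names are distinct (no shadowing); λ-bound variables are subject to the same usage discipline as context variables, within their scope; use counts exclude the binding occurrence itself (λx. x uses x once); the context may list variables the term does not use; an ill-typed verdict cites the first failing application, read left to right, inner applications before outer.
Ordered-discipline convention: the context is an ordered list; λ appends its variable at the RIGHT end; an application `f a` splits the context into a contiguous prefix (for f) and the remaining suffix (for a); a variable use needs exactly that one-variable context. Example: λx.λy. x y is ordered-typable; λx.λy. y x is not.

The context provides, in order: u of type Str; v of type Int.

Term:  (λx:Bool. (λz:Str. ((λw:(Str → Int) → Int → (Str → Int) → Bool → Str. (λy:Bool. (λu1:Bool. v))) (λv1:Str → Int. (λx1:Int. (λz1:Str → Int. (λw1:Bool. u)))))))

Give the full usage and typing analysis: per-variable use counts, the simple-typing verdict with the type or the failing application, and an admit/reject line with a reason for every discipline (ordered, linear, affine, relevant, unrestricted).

counts: u: 1×; v: 1×; x (λ-bound): 0×; z (λ-bound): 0×; w (λ-bound): 0×; y (λ-bound): 0×; u1 (λ-bound): 0×; v1 (λ-bound): 0×; x1 (λ-bound): 0×; z1 (λ-bound): 0×; w1 (λ-bound): 0×
order of uses: v, u
typing: well-typed — term : Bool → Str → Bool → Bool → Int
ordered: ✗, needs weakening: x, z, w, y, u1, v1, x1, z1, w1 unused
linear: ✗, needs weakening: x, z, w, y, u1, v1, x1, z1, w1 unused
affine: ✓, at most one use each (u, v, x, z, w, y, u1, v1, x1, z1, w1)
relevant: ✗, needs weakening: x, z, w, y, u1, v1, x1, z1, w1 unused
unrestricted: ✓, simply typable at Bool → Str → Bool → Bool → Int; W, C, E all held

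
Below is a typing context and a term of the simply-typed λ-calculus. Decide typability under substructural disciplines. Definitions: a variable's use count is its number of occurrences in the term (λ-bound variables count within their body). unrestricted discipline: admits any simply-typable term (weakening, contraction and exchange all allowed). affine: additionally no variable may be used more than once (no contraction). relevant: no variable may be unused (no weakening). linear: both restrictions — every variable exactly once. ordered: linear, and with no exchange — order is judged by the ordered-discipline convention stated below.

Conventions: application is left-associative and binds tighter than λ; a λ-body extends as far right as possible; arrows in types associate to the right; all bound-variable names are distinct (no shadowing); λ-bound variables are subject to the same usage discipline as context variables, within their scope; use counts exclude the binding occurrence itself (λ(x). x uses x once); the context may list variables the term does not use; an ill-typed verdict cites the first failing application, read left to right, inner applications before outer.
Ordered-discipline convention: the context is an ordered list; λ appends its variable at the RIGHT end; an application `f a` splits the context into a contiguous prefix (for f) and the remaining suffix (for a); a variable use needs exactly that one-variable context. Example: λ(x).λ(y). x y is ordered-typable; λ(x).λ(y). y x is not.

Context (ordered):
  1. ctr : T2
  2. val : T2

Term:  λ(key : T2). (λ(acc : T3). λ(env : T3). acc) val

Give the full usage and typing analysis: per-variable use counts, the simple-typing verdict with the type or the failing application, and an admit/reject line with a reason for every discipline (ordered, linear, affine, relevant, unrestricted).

variable uses: ctr: 0×; val: 1×; key (λ-bound): 0×; acc (λ-bound): 1×; env (λ-bound): 0×
use order (left to right): acc, val
typing: ill-typed: an application expects T3 but receives T2
ordered ✗ (not simply typable)
linear ✗ (fails simple typing)
affine ✗ (a type mismatch blocks all five)
relevant ✗ (the type mismatch rejects it)
unrestricted ✗ (not simply typable)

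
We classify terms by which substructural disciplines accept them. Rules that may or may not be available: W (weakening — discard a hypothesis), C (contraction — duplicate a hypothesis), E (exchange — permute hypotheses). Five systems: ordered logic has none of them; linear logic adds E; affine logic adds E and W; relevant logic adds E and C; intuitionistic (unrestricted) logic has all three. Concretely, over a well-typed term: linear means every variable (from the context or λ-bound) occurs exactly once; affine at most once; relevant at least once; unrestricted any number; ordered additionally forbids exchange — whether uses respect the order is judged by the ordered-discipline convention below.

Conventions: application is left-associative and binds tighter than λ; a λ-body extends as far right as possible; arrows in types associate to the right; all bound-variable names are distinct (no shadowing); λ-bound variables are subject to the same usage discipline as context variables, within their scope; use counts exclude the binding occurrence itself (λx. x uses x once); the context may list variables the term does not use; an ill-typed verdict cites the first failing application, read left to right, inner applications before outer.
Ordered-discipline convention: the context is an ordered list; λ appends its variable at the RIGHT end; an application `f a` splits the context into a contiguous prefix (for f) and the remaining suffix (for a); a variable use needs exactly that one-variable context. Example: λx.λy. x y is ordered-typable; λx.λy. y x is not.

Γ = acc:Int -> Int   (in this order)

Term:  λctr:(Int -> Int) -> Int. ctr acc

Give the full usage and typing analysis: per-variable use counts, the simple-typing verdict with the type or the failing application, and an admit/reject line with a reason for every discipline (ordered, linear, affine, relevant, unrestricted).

counts: acc: 1; ctr [bound]: 1
uses in reading order: ctr, acc
typing: well-typed — term : ((Int -> Int) -> Int) -> Int
ordered ✗ (use order ctr, acc needs exchange)
linear ✓ (single use per variable (acc, ctr))
affine ✓ (no duplicate uses among acc, ctr)
relevant ✓ (acc, ctr: all used, weakening unneeded)
unrestricted ✓ (type-checks (((Int -> Int) -> Int) -> Int) and nothing is barred)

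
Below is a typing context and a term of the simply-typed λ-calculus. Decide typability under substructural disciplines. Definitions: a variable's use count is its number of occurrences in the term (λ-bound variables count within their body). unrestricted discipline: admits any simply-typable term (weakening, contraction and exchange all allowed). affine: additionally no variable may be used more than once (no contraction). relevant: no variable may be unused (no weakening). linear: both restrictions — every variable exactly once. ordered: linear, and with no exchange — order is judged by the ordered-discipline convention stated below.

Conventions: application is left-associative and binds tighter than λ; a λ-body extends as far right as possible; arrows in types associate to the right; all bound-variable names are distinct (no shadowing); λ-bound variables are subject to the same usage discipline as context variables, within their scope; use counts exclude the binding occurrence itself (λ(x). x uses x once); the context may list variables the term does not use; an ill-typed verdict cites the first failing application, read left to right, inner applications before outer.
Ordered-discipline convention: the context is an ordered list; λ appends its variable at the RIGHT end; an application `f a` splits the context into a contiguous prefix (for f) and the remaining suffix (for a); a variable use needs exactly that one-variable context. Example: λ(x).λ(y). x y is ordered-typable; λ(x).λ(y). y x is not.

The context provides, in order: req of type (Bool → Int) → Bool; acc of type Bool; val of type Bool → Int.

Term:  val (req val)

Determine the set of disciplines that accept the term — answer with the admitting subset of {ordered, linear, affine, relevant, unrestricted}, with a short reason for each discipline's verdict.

admitted in: unrestricted
variable uses: req ×1; acc ×0; val ×2
left-to-right use order: val, req, val
typing: well-typed at Int
ordered: ✗, needs contraction — val ×2; acc left unused
linear: ✗, needs contraction — val ×2; acc left unused
affine: ✗, needs contraction — val ×2
relevant: ✗, acc left unused
unrestricted: ✓, well-typed at Int; no restrictions here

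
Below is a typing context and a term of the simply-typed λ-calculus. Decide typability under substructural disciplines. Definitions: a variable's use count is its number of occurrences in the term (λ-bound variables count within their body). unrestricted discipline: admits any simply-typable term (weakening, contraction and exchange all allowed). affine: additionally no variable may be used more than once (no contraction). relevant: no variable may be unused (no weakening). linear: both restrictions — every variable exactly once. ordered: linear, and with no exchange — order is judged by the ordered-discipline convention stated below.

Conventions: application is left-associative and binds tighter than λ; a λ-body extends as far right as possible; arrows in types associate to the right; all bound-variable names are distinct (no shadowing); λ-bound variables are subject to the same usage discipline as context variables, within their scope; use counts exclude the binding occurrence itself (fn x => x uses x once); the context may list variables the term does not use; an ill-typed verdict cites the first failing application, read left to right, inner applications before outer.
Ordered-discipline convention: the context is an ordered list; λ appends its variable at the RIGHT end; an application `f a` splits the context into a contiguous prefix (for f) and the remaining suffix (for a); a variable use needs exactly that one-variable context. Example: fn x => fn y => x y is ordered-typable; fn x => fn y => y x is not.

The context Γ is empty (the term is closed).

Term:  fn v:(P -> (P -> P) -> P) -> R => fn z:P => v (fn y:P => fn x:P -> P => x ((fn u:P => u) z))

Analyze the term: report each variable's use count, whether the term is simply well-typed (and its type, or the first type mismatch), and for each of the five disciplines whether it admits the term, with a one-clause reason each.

variable uses: v (bound): 1; z (bound): 1; y (bound): 0; x (bound): 1; u (bound): 1
uses in reading order: v, x, u, z
typing: well-typed — term : ((P -> (P -> P) -> P) -> R) -> P -> R
ordered: ✗, unused: y — weakening required
linear: ✗, unused: y — weakening required
affine: ✓, none of v, z, y, x, u used more than once
relevant: ✗, unused: y — weakening required
unrestricted: ✓, well-typed at ((P -> (P -> P) -> P) -> R) -> P -> R; no restrictions here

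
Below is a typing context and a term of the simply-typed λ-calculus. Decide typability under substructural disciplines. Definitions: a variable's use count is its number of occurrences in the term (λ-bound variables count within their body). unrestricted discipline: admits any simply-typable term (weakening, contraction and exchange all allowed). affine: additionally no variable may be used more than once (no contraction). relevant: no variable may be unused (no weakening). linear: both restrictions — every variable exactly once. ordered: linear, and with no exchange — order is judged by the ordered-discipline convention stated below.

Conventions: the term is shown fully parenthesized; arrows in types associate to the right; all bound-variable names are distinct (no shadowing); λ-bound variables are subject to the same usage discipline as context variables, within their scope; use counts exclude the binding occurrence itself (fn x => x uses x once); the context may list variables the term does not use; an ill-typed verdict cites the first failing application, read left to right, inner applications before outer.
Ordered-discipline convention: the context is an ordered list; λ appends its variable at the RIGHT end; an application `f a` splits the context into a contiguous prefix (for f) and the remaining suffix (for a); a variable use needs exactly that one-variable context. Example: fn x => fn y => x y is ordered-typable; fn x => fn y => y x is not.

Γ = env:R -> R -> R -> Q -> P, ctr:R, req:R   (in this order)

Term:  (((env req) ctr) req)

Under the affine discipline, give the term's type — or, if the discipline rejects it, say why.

not well-typed under affine — uses contraction: req ×2
usage: env: 1×, ctr: 1×, req: 2×
order of uses: env, req, ctr, req
typing: the term checks, with type Q -> P
all disciplines: ordered ✗ · linear ✗ · affine ✗ · relevant ✓ · unrestricted ✓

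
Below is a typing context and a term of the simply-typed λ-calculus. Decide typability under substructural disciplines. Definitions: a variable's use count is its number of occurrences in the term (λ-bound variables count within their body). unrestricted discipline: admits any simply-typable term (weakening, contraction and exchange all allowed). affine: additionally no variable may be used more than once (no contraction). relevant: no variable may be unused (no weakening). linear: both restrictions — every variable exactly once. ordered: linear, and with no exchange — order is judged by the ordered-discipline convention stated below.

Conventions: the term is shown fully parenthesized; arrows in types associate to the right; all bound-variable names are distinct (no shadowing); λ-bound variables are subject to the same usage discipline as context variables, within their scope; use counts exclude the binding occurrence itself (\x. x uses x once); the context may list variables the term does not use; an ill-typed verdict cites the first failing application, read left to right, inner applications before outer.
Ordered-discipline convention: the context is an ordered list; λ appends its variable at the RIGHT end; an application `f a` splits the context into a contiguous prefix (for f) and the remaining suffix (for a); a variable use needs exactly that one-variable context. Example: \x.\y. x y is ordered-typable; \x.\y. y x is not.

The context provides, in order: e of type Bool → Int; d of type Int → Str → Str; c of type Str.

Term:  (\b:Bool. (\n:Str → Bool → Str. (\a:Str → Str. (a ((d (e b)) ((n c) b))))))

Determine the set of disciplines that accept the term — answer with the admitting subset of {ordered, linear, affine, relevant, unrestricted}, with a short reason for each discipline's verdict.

admitted in: relevant, unrestricted
use counts: e: 1; d: 1; c: 1; b [bound]: 2; n [bound]: 1; a [bound]: 1
order of uses: a, d, e, b, n, c, b
typing: ✓ — Bool → (Str → Bool → Str) → (Str → Str) → Str
ordered ✗ (b ×2 used more than once (contraction))
linear ✗ (b ×2 used more than once (contraction))
affine ✗ (b ×2 used more than once (contraction))
relevant ✓ (every one of e, d, c, b, n, a appears)
unrestricted ✓ (typability at Bool → (Str → Bool → Str) → (Str → Str) → Str is all that's needed)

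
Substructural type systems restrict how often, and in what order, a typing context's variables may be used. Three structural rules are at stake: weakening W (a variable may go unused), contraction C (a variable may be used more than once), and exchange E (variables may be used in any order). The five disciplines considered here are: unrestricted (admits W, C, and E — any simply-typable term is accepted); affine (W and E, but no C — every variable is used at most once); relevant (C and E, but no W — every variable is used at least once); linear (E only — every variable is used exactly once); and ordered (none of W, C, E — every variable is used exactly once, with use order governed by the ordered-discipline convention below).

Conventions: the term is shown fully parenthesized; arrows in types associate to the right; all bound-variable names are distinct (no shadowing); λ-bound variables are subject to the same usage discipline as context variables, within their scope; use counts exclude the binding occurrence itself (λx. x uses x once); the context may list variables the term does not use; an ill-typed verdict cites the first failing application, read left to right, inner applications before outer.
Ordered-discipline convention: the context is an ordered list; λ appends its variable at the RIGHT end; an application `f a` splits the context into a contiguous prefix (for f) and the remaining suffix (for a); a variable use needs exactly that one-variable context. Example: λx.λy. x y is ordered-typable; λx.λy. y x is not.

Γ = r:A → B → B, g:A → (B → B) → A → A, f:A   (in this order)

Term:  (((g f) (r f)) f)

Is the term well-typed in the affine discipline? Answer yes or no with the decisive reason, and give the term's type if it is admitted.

no — repeated use of f ×3
counts: r: 1×, g: 1×, f: 3×
order of uses: g, f, r, f, f
typing: well-typed — term : A
summary: ordered ✗ | linear ✗ | affine ✗ | relevant ✓ | unrestricted ✓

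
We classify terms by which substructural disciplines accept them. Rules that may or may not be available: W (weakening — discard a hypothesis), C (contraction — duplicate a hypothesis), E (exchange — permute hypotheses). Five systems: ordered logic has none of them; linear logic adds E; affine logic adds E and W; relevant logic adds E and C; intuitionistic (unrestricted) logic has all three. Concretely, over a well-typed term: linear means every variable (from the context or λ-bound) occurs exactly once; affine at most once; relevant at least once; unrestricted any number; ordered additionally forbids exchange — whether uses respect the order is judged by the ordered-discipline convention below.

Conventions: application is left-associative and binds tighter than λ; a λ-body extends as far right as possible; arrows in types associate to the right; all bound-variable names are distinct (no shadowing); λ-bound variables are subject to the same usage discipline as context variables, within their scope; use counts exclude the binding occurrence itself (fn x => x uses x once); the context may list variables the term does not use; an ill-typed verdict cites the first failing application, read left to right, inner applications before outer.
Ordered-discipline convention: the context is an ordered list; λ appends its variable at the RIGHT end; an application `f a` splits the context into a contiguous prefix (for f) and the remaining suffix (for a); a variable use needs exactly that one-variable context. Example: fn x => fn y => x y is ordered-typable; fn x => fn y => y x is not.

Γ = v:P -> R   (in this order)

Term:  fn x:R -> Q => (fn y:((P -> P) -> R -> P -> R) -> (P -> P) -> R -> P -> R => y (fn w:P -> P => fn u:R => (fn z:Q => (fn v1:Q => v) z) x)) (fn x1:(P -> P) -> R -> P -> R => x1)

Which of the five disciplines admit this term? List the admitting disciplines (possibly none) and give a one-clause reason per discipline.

admitted by: none
counts: v ×1; x (λ-bound) ×1; y (λ-bound) ×1; w (λ-bound) ×0; u (λ-bound) ×0; z (λ-bound) ×1; v1 (λ-bound) ×0; x1 (λ-bound) ×1
uses in reading order: y, v, z, x, x1
typing: ill-typed: a function awaiting Q gets R -> Q
ordered: ✗, the type mismatch rejects it
linear: ✗, not simply typable
affine: ✗, fails simple typing
relevant: ✗, a type mismatch blocks all five
unrestricted: ✗, the type mismatch rejects it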